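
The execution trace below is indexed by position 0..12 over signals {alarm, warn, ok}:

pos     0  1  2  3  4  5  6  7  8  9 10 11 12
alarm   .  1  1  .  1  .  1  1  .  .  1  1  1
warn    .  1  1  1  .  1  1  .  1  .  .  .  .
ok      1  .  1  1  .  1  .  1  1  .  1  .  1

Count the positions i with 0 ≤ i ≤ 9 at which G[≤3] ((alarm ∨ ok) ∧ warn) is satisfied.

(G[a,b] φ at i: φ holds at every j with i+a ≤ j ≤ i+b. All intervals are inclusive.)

0

Evaluate at each i in [0,9]:
  i=0: ✗ (fails at j=0)
  i=1: ✗ (fails at j=4)
  i=2: ✗ (fails at j=4)
  i=3: ✗ (fails at j=4)
  i=4: ✗ (fails at j=4)
  i=5: ✗ (fails at j=7)
  i=6: ✗ (fails at j=7)
  i=7: ✗ (fails at j=7)
  i=8: ✗ (fails at j=9)
  i=9: ✗ (fails at j=9)
Positions where it holds: {} → 0.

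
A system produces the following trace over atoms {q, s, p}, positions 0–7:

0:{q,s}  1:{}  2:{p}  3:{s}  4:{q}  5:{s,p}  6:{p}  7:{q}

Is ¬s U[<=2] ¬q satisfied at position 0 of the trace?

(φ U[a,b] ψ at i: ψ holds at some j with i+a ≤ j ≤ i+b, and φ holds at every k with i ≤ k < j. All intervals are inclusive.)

Need some j in [0,2] with ¬q, and ¬s at every k in [0,j-1].
  j=0: ¬q false.
  j=1: ¬q holds, but ¬s fails at k=0 → not this j.
  j=2: ¬q holds, but ¬s fails at k=0 → not this j.
No j in the window works → until fails.

False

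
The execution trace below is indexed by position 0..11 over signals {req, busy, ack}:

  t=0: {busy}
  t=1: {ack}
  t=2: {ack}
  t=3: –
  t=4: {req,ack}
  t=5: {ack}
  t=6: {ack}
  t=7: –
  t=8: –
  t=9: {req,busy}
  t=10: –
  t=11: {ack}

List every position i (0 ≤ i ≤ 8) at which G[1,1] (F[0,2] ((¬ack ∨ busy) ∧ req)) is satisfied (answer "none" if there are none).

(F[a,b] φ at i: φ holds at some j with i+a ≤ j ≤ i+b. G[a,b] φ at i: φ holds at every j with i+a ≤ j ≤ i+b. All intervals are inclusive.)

Evaluate at each i in [0,8]:
  i=0: ✗ (fails at j=1)
  i=1: ✗ (fails at j=2)
  i=2: ✗ (fails at j=3)
  i=3: ✗ (fails at j=4)
  i=4: ✗ (fails at j=5)
  i=5: ✗ (fails at j=6)
  i=6: ✓ (all of [7,7])
  i=7: ✓ (all of [8,8])
  i=8: ✓ (all of [9,9])

6, 7, 8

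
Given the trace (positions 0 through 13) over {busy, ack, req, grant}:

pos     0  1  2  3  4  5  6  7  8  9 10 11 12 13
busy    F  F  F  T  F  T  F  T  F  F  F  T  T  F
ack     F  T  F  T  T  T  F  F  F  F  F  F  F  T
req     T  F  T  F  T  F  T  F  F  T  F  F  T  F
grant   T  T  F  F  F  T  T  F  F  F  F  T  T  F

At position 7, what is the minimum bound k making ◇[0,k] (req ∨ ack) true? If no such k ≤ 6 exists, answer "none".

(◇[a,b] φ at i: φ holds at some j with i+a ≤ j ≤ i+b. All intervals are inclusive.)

Scan j = 7,8,… for (req ∨ ack):
  j=7: fails
  j=8: fails
  j=9: holds
First hit at j=9, so smallest k = 9-7 = 2.

2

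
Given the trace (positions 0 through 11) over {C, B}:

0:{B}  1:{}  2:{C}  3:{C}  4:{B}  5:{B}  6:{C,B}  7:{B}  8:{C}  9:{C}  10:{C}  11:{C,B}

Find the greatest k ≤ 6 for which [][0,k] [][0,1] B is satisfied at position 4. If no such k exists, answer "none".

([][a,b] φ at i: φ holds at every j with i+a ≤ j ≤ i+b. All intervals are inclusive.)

2

[][0,1] B must hold from j=4 onward; find where it first fails.
  j=4: holds
  j=5: holds
  j=6: holds
  j=7: fails
Holds on [4,6], so largest k = 2.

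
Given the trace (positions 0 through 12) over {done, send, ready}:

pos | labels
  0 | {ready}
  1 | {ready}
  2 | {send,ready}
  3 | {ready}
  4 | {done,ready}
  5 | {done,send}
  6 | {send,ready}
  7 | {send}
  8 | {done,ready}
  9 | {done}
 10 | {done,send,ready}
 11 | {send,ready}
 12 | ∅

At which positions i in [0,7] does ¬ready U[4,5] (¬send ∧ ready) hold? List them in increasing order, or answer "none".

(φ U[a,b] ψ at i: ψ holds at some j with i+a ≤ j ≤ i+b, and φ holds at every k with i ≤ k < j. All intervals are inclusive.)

Evaluate at each i in [0,7]:
  i=0: ✗ (lhs fails at k=0 before rhs at j=4)
  i=1: ✗ (no rhs in [5,6])
  i=2: ✗ (no rhs in [6,7])
  i=3: ✗ (lhs fails at k=3 before rhs at j=8)
  i=4: ✗ (lhs fails at k=4 before rhs at j=8)
  i=5: ✗ (no rhs in [9,10])
  i=6: ✗ (no rhs in [10,11])
  i=7: ✗ (no rhs in [11,12])

none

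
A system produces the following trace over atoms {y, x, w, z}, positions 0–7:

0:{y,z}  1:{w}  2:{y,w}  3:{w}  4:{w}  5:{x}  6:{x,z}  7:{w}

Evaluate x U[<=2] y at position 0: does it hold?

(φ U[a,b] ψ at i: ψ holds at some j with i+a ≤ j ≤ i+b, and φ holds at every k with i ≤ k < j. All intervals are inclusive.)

Yes

Need some j in [0,2] with y, and x at every k in [0,j-1].
  j=0: y holds; no prefix to check → satisfied.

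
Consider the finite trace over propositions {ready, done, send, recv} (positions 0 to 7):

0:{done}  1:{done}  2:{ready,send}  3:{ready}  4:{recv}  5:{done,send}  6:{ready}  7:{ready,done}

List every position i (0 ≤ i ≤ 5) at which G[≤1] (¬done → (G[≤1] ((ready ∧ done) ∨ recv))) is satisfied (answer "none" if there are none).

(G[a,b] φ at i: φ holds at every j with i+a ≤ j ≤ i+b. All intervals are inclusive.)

0

Evaluate at each i in [0,5]:
  i=0: ✓ (all of [0,1])
  i=1: ✗ (fails at j=2)
  i=2: ✗ (fails at j=2)
  i=3: ✗ (fails at j=3)
  i=4: ✗ (fails at j=4)
  i=5: ✗ (fails at j=6)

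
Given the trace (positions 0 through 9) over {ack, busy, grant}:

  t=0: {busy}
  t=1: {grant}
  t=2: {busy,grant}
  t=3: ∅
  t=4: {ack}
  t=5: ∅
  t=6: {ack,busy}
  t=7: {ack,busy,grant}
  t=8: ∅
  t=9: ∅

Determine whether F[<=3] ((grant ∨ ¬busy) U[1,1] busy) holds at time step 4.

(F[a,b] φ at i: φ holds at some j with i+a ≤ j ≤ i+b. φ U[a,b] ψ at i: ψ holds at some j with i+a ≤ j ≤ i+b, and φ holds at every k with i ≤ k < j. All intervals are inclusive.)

Yes

Check ((grant ∨ ¬busy) U[1,1] busy) at each j in [4,7]:
  j=4: fails
  j=5: holds
  j=6: fails
  j=7: fails
Found at j=5 → formula holds.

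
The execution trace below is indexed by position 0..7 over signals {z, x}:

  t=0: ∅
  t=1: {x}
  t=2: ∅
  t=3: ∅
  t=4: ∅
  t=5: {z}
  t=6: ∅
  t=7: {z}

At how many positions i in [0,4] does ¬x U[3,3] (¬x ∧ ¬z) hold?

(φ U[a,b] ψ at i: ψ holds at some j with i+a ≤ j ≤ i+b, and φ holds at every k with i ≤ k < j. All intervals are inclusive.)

1

Evaluate at each i in [0,4]:
  i=0: ✗ (lhs fails at k=1 before rhs at j=3)
  i=1: ✗ (lhs fails at k=1 before rhs at j=4)
  i=2: ✗ (no rhs in [5,5])
  i=3: ✓ (rhs at j=6; lhs holds on [3,5])
  i=4: ✗ (no rhs in [7,7])
Positions where it holds: {3} → 1.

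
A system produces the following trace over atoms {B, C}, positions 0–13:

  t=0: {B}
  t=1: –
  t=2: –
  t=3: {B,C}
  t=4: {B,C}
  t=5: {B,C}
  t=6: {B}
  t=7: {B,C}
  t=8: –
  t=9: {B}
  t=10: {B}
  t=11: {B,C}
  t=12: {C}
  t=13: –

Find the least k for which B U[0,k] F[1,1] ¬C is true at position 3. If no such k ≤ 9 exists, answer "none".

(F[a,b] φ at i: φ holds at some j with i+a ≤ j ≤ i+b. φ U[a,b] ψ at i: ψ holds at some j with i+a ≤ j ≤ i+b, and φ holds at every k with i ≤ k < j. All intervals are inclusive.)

2

Need earliest j ≥ 3 with F[1,1] ¬C, and B at every k in [3,j-1].
  j=3: rhs fails.
  j=4: rhs fails.
  j=5: rhs holds; lhs holds on [3,4]. k = 2.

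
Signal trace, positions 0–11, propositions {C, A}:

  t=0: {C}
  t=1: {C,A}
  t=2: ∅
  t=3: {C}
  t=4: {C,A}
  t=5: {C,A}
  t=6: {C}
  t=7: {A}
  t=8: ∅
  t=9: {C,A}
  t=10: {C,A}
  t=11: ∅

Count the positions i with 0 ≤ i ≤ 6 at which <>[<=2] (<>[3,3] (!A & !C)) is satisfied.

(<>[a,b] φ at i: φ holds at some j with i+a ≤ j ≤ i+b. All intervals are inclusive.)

Evaluate at each i in [0,6]:
  i=0: ✗ (none in [0,2])
  i=1: ✗ (none in [1,3])
  i=2: ✗ (none in [2,4])
  i=3: ✓ (witness j=5)
  i=4: ✓ (witness j=5)
  i=5: ✓ (witness j=5)
  i=6: ✓ (witness j=8)
Positions where it holds: {3, 4, 5, 6} → 4.

4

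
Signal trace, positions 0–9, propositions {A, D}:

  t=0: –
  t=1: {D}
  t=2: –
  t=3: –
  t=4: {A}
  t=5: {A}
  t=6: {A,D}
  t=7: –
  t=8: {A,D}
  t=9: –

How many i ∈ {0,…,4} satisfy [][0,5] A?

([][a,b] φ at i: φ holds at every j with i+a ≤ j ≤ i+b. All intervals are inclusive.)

Evaluate at each i in [0,4]:
  i=0: ✗ (fails at j=0)
  i=1: ✗ (fails at j=1)
  i=2: ✗ (fails at j=2)
  i=3: ✗ (fails at j=3)
  i=4: ✗ (fails at j=7)
Positions where it holds: {} → 0.

0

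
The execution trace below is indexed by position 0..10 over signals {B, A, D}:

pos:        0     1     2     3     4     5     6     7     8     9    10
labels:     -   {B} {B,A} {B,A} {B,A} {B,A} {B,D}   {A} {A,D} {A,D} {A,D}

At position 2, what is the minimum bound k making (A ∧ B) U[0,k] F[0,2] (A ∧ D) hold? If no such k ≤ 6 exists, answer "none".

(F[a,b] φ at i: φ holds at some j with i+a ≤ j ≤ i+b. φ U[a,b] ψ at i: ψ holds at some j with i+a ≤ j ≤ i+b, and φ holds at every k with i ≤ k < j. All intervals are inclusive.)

4

Need earliest j ≥ 2 with F[0,2] (A ∧ D), and (A ∧ B) at every k in [2,j-1].
  j=2: rhs fails.
  j=3: rhs fails.
  j=4: rhs fails.
  j=5: rhs fails.
  j=6: rhs holds; lhs holds on [2,5]. k = 4.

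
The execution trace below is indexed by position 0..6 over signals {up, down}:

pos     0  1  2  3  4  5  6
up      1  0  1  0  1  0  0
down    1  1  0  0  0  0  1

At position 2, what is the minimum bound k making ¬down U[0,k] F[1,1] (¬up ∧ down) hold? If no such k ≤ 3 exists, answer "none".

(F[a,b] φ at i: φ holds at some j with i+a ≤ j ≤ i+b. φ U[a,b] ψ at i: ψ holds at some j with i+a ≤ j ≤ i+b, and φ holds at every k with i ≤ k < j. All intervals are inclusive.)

Need earliest j ≥ 2 with F[1,1] (¬up ∧ down), and ¬down at every k in [2,j-1].
  j=2: rhs fails.
  j=3: rhs fails.
  j=4: rhs fails.
  j=5: rhs holds; lhs holds on [2,4]. k = 3.

3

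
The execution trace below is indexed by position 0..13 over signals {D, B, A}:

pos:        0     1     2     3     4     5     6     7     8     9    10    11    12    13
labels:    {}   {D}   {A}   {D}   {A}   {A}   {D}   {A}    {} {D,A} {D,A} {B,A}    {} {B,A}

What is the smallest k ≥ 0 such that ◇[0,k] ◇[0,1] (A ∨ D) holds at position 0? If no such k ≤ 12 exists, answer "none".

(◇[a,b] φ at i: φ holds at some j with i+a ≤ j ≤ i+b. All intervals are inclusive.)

Scan j = 0,1,… for ◇[0,1] (A ∨ D):
  j=0: holds
First hit at j=0, so smallest k = 0-0 = 0.

0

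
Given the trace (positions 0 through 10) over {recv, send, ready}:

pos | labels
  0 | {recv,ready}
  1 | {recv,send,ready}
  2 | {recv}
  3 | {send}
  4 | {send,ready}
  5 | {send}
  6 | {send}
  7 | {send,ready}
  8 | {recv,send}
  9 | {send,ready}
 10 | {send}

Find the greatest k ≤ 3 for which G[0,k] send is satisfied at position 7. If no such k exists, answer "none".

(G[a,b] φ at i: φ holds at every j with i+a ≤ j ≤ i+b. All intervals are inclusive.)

3

send must hold from j=7 onward; find where it first fails.
  j=7: holds
  j=8: holds
  j=9: holds
  j=10: holds
Holds through j=10; largest k = 3.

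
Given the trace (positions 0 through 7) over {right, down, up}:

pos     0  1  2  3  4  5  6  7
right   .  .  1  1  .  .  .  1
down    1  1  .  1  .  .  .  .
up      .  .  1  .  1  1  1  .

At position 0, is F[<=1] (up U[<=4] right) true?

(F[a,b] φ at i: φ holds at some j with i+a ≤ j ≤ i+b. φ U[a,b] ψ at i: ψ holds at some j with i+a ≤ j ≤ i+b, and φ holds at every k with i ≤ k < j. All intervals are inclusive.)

False

Check (up U[<=4] right) at each j in [0,1]:
  j=0: fails
  j=1: fails
No position in the window satisfies it → formula fails.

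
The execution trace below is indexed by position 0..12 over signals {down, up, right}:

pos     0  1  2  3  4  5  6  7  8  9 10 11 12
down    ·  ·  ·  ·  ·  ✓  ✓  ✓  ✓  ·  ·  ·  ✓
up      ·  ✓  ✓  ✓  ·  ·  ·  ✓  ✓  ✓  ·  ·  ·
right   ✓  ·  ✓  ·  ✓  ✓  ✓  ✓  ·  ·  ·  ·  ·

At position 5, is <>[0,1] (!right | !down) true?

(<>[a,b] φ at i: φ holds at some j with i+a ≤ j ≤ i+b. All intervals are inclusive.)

Check (!right | !down) at each j in [5,6]:
  j=5: false
  j=6: false
No position in the window satisfies it → formula fails.

No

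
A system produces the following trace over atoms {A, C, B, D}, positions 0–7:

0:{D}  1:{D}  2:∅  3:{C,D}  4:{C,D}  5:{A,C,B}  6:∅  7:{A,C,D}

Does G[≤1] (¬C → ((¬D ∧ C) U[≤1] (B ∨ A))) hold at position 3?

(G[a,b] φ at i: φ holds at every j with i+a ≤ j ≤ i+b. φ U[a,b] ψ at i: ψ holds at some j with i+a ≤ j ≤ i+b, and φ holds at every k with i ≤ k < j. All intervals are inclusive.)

Check (¬C → ((¬D ∧ C) U[≤1] (B ∨ A))) at every j in [3,4]:
  j=3: antecedent false → ✓
  j=4: antecedent false → ✓
All positions satisfy it → formula holds.

Holds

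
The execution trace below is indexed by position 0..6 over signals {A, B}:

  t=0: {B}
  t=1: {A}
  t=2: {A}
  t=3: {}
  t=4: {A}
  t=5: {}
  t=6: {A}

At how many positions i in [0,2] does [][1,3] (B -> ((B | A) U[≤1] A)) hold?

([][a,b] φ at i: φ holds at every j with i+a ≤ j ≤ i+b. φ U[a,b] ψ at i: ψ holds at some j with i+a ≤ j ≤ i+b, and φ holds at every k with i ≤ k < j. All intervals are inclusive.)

Evaluate at each i in [0,2]:
  i=0: ✓ (all of [1,3])
  i=1: ✓ (all of [2,4])
  i=2: ✓ (all of [3,5])
Positions where it holds: {0, 1, 2} → 3.

3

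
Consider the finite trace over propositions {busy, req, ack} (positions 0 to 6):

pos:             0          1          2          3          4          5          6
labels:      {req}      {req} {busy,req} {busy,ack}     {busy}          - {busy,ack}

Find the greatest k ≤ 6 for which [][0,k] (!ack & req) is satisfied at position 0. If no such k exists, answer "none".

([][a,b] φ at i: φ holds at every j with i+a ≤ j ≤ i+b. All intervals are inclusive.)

2

(!ack & req) must hold from j=0 onward; find where it first fails.
  j=0: holds
  j=1: holds
  j=2: holds
  j=3: fails
Holds on [0,2], so largest k = 2.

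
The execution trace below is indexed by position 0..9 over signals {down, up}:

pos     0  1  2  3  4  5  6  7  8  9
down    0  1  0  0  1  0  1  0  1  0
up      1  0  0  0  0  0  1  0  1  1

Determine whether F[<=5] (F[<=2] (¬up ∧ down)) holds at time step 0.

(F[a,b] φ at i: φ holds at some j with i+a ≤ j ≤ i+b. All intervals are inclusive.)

True

Check F[<=2] (¬up ∧ down) at each j in [0,5]:
  j=0: holds (witness at 1)
  j=1: holds (witness at 1)
  j=2: holds (witness at 4)
  j=3: holds (witness at 4)
  j=4: holds (witness at 4)
  j=5: fails (none in [5,7])
Found at j=0 → formula holds.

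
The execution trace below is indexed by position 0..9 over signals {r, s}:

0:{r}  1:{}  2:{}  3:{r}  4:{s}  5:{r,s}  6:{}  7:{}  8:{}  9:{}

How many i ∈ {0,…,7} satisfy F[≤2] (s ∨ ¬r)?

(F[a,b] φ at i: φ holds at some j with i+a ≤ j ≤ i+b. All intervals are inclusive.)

8

Evaluate at each i in [0,7]:
  i=0: ✓ (witness j=1)
  i=1: ✓ (witness j=1)
  i=2: ✓ (witness j=2)
  i=3: ✓ (witness j=4)
  i=4: ✓ (witness j=4)
  i=5: ✓ (witness j=5)
  i=6: ✓ (witness j=6)
  i=7: ✓ (witness j=7)
Positions where it holds: {0, 1, 2, 3, 4, 5, 6, 7} → 8.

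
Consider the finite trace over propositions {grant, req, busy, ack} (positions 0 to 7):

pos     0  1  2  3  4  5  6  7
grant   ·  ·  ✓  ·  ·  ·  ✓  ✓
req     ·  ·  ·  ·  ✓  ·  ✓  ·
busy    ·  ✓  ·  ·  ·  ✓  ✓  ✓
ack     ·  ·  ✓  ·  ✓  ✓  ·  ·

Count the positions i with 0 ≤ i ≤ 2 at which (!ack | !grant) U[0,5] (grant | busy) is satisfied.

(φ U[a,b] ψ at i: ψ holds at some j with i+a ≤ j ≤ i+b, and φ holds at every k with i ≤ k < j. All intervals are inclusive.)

Evaluate at each i in [0,2]:
  i=0: ✓ (rhs at j=1; lhs holds on [0,0])
  i=1: ✓ (rhs at j=1)
  i=2: ✓ (rhs at j=2)
Positions where it holds: {0, 1, 2} → 3.

3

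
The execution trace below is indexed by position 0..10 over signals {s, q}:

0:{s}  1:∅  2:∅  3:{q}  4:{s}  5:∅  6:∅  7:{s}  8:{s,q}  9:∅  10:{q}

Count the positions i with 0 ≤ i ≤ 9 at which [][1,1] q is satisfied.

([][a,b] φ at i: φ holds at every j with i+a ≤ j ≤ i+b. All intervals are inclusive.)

3

Evaluate at each i in [0,9]:
  i=0: ✗ (fails at j=1)
  i=1: ✗ (fails at j=2)
  i=2: ✓ (all of [3,3])
  i=3: ✗ (fails at j=4)
  i=4: ✗ (fails at j=5)
  i=5: ✗ (fails at j=6)
  i=6: ✗ (fails at j=7)
  i=7: ✓ (all of [8,8])
  i=8: ✗ (fails at j=9)
  i=9: ✓ (all of [10,10])
Positions where it holds: {2, 7, 9} → 3.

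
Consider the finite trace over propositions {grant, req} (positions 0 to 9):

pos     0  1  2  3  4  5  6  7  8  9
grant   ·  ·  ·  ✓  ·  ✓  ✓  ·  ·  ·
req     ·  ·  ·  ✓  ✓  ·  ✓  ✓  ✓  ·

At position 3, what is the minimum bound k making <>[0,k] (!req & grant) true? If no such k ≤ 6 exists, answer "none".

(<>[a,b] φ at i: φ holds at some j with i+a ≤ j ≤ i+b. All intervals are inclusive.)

Scan j = 3,4,… for (!req & grant):
  j=3: fails
  j=4: fails
  j=5: holds
First hit at j=5, so smallest k = 5-3 = 2.

2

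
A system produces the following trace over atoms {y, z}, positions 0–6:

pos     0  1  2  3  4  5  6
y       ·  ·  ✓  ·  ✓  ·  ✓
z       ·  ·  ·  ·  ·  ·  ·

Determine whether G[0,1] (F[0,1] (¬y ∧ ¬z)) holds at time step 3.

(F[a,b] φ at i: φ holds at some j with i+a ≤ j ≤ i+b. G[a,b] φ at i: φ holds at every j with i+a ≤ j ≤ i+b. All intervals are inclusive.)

Check F[0,1] (¬y ∧ ¬z) at every j in [3,4]:
  j=3: holds (witness at 3)
  j=4: holds (witness at 5)
All positions satisfy it → formula holds.

True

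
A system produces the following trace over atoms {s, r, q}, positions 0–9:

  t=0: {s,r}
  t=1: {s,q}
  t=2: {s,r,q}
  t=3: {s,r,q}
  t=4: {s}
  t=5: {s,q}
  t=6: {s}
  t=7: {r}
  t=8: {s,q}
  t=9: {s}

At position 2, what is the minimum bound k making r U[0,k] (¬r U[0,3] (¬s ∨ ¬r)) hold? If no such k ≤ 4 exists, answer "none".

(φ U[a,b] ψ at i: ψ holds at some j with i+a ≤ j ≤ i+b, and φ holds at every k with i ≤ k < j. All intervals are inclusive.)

Need earliest j ≥ 2 with (¬r U[0,3] (¬s ∨ ¬r)), and r at every k in [2,j-1].
  j=2: rhs fails.
  j=3: rhs fails.
  j=4: rhs holds; lhs holds on [2,3]. k = 2.

2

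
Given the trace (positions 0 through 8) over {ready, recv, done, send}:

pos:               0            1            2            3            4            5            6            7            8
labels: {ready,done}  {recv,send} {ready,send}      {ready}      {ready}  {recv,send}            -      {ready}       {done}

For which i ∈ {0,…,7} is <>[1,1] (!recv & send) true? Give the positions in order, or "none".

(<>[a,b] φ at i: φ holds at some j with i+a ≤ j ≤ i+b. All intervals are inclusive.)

1

Evaluate at each i in [0,7]:
  i=0: ✗ (none in [1,1])
  i=1: ✓ (witness j=2)
  i=2: ✗ (none in [3,3])
  i=3: ✗ (none in [4,4])
  i=4: ✗ (none in [5,5])
  i=5: ✗ (none in [6,6])
  i=6: ✗ (none in [7,7])
  i=7: ✗ (none in [8,8])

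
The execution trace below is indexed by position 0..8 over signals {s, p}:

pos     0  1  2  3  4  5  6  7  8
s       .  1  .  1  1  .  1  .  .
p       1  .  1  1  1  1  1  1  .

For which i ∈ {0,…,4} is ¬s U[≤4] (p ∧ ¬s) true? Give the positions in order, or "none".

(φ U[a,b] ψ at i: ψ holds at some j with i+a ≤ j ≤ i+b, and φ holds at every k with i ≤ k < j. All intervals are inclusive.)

0, 2

Evaluate at each i in [0,4]:
  i=0: ✓ (rhs at j=0)
  i=1: ✗ (lhs fails at k=1 before rhs at j=2)
  i=2: ✓ (rhs at j=2)
  i=3: ✗ (lhs fails at k=3 before rhs at j=5)
  i=4: ✗ (lhs fails at k=4 before rhs at j=5)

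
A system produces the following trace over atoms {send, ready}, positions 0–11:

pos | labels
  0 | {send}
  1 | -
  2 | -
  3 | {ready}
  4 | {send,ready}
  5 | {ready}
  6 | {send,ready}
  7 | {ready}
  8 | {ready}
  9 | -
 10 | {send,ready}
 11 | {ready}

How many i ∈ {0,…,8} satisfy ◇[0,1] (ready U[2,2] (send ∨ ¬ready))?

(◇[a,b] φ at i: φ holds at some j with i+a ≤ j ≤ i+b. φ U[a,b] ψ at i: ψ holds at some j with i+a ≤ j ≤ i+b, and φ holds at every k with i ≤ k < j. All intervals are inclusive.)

Evaluate at each i in [0,8]:
  i=0: ✗ (none in [0,1])
  i=1: ✗ (none in [1,2])
  i=2: ✗ (none in [2,3])
  i=3: ✓ (witness j=4)
  i=4: ✓ (witness j=4)
  i=5: ✗ (none in [5,6])
  i=6: ✓ (witness j=7)
  i=7: ✓ (witness j=7)
  i=8: ✗ (none in [8,9])
Positions where it holds: {3, 4, 6, 7} → 4.

4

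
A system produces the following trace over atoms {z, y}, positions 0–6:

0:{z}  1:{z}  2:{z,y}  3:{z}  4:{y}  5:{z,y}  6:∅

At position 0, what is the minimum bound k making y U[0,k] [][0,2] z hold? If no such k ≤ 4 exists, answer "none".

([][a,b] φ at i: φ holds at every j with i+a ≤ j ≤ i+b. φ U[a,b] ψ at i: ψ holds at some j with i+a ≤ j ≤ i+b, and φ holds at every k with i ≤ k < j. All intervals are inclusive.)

Need earliest j ≥ 0 with [][0,2] z, and y at every k in [0,j-1].
  j=0: rhs holds (empty prefix). k = 0.

0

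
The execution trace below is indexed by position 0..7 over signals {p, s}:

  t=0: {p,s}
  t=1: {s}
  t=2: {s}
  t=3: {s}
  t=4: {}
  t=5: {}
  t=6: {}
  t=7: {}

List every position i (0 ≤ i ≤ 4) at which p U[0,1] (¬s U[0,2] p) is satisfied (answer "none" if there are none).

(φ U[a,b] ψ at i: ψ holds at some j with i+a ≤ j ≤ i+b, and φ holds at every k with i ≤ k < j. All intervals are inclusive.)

0

Evaluate at each i in [0,4]:
  i=0: ✓ (rhs at j=0)
  i=1: ✗ (no rhs in [1,2])
  i=2: ✗ (no rhs in [2,3])
  i=3: ✗ (no rhs in [3,4])
  i=4: ✗ (no rhs in [4,5])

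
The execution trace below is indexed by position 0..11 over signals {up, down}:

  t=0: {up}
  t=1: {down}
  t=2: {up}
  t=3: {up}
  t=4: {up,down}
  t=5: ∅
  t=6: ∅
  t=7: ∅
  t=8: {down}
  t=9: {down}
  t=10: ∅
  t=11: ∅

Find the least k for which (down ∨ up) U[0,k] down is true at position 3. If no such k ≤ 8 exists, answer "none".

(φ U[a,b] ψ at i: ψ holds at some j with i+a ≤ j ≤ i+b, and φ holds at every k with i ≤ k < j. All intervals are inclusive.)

Need earliest j ≥ 3 with down, and (down ∨ up) at every k in [3,j-1].
  j=3: rhs fails.
  j=4: rhs holds; lhs holds on [3,3]. k = 1.

1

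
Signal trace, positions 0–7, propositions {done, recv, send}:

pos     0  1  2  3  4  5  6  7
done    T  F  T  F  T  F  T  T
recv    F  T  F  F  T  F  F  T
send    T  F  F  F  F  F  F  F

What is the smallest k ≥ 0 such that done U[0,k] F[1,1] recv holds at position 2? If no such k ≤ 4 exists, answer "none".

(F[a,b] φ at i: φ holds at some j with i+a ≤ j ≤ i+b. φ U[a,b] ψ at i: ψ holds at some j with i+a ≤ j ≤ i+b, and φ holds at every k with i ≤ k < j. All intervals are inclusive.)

Need earliest j ≥ 2 with F[1,1] recv, and done at every k in [2,j-1].
  j=2: rhs fails.
  j=3: rhs holds; lhs holds on [2,2]. k = 1.

1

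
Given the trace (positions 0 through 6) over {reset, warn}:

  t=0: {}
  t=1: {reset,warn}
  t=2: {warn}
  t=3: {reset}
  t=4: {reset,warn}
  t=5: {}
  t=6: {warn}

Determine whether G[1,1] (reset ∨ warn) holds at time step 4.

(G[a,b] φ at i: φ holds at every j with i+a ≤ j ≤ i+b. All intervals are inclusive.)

Check (reset ∨ warn) at every j in [5,5]:
  j=5: false
Fails at j=5 → formula fails.

Does not hold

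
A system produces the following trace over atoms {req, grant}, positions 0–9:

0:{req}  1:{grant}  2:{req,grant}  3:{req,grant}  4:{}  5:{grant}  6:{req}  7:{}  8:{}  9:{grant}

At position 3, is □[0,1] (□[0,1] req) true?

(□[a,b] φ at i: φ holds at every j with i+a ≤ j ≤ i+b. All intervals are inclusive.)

Check □[0,1] req at every j in [3,4]:
  j=3: fails at 4
  j=4: fails at 4
Fails at j=3 → formula fails.

Does not hold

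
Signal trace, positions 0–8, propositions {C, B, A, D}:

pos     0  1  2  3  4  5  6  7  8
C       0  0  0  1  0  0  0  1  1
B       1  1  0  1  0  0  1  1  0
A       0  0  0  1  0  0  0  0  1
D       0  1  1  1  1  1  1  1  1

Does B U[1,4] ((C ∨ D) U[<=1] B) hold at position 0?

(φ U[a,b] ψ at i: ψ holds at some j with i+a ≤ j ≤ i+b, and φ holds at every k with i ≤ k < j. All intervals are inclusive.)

Need some j in [1,4] with ((C ∨ D) U[<=1] B), and B at every k in [0,j-1].
  j=1: ((C ∨ D) U[<=1] B) holds; B holds at every k in [0,0] → satisfied.

Holds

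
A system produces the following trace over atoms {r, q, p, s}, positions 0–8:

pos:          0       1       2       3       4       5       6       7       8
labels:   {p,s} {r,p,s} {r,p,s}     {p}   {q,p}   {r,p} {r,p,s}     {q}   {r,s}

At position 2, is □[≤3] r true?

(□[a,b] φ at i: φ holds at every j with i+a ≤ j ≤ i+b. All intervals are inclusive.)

Does not hold

Check r at every j in [2,5]:
  j=2: true
  j=3: false
  j=4: false
  j=5: true
Fails at j=3 → formula fails.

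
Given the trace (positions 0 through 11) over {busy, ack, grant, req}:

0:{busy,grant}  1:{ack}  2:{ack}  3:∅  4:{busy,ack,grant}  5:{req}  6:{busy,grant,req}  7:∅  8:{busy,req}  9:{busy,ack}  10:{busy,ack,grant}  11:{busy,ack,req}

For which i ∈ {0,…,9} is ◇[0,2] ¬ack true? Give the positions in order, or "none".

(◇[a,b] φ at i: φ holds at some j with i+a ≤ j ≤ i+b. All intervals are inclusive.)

0, 1, 2, 3, 4, 5, 6, 7, 8

Evaluate at each i in [0,9]:
  i=0: ✓ (witness j=0)
  i=1: ✓ (witness j=3)
  i=2: ✓ (witness j=3)
  i=3: ✓ (witness j=3)
  i=4: ✓ (witness j=5)
  i=5: ✓ (witness j=5)
  i=6: ✓ (witness j=6)
  i=7: ✓ (witness j=7)
  i=8: ✓ (witness j=8)
  i=9: ✗ (none in [9,11])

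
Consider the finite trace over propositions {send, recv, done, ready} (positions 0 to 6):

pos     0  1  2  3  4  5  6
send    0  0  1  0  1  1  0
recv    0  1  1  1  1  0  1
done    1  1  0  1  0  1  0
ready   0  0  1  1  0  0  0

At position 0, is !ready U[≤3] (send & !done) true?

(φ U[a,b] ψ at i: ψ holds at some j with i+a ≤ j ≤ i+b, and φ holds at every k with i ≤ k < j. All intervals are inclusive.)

Yes

Need some j in [0,3] with (send & !done), and !ready at every k in [0,j-1].
  j=0: (send & !done) false.
  j=1: (send & !done) false.
  j=2: (send & !done) holds; !ready holds at every k in [0,1] → satisfied.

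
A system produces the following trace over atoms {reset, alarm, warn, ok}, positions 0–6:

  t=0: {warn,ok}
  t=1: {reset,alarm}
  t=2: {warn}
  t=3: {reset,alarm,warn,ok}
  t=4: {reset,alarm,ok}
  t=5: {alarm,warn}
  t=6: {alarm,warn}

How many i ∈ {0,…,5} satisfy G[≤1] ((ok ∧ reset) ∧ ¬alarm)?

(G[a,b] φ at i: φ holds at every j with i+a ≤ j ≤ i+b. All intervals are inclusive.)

Evaluate at each i in [0,5]:
  i=0: ✗ (fails at j=0)
  i=1: ✗ (fails at j=1)
  i=2: ✗ (fails at j=2)
  i=3: ✗ (fails at j=3)
  i=4: ✗ (fails at j=4)
  i=5: ✗ (fails at j=5)
Positions where it holds: {} → 0.

0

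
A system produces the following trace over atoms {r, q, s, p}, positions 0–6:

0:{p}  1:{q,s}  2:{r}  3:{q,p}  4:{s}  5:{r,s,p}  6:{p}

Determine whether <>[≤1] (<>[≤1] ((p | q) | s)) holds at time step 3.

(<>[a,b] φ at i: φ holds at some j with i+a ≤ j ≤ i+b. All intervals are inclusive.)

Yes

Check <>[≤1] ((p | q) | s) at each j in [3,4]:
  j=3: holds (witness at 3)
  j=4: holds (witness at 4)
Found at j=3 → formula holds.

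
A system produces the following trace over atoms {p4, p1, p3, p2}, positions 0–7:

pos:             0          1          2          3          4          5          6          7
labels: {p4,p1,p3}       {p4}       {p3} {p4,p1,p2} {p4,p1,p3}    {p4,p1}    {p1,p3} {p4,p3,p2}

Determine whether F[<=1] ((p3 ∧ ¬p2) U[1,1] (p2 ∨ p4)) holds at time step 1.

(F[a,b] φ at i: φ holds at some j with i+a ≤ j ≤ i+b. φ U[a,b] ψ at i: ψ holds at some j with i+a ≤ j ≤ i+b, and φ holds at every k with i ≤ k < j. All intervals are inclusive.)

Check ((p3 ∧ ¬p2) U[1,1] (p2 ∨ p4)) at each j in [1,2]:
  j=1: fails
  j=2: holds
Found at j=2 → formula holds.

Holds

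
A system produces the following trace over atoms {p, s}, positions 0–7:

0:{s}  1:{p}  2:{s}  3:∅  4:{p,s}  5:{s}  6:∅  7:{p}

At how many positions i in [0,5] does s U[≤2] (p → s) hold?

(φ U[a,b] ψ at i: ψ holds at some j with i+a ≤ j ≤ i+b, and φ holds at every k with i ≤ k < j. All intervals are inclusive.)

5

Evaluate at each i in [0,5]:
  i=0: ✓ (rhs at j=0)
  i=1: ✗ (lhs fails at k=1 before rhs at j=2)
  i=2: ✓ (rhs at j=2)
  i=3: ✓ (rhs at j=3)
  i=4: ✓ (rhs at j=4)
  i=5: ✓ (rhs at j=5)
Positions where it holds: {0, 2, 3, 4, 5} → 5.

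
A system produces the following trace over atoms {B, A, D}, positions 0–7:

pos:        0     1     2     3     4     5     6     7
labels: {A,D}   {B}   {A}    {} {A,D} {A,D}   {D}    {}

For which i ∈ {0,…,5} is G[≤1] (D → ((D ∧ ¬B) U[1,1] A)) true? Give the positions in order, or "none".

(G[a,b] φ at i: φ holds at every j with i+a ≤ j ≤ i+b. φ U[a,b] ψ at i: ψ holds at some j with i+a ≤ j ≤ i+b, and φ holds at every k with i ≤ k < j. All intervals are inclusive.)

1, 2, 3

Evaluate at each i in [0,5]:
  i=0: ✗ (fails at j=0)
  i=1: ✓ (all of [1,2])
  i=2: ✓ (all of [2,3])
  i=3: ✓ (all of [3,4])
  i=4: ✗ (fails at j=5)
  i=5: ✗ (fails at j=5)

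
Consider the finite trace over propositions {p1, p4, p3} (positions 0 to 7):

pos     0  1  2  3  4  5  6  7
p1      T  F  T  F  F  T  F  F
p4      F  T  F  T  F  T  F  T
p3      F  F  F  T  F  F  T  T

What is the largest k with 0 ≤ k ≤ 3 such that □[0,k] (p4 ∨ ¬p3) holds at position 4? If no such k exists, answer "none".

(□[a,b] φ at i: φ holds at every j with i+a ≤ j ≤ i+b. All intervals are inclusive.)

1

(p4 ∨ ¬p3) must hold from j=4 onward; find where it first fails.
  j=4: holds
  j=5: holds
  j=6: fails
Holds on [4,5], so largest k = 1.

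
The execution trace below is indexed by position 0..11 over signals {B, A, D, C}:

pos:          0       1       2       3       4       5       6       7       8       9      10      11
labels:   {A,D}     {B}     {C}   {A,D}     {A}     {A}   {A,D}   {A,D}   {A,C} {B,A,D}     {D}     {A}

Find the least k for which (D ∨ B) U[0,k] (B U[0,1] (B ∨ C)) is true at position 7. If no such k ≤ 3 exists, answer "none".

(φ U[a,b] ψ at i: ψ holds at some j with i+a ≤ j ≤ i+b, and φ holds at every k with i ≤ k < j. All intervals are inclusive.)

Need earliest j ≥ 7 with (B U[0,1] (B ∨ C)), and (D ∨ B) at every k in [7,j-1].
  j=7: rhs fails.
  j=8: rhs holds; lhs holds on [7,7]. k = 1.

1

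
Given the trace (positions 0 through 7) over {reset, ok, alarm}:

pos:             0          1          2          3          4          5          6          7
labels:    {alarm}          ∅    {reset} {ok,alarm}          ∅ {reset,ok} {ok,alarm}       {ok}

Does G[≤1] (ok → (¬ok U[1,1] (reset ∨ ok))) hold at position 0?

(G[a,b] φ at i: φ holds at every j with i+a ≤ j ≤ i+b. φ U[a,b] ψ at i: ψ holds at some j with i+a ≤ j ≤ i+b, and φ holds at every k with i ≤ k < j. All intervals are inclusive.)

Check (ok → (¬ok U[1,1] (reset ∨ ok))) at every j in [0,1]:
  j=0: antecedent false → ✓
  j=1: antecedent false → ✓
All positions satisfy it → formula holds.

True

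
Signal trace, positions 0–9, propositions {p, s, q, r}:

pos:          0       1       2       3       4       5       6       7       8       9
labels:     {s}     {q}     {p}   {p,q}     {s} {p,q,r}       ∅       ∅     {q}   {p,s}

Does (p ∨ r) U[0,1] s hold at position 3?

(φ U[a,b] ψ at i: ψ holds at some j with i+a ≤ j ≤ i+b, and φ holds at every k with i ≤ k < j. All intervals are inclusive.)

Need some j in [3,4] with s, and (p ∨ r) at every k in [3,j-1].
  j=3: s false.
  j=4: s holds; (p ∨ r) holds at every k in [3,3] → satisfied.

Holds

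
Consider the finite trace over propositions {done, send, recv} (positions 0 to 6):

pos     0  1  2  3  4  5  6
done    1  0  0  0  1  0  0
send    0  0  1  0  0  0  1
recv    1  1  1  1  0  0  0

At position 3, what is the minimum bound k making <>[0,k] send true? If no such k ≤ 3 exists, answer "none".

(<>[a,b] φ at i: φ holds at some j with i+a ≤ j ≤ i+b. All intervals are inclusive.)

Scan j = 3,4,… for send:
  j=3: fails
  j=4: fails
  j=5: fails
  j=6: holds
First hit at j=6, so smallest k = 6-3 = 3.

3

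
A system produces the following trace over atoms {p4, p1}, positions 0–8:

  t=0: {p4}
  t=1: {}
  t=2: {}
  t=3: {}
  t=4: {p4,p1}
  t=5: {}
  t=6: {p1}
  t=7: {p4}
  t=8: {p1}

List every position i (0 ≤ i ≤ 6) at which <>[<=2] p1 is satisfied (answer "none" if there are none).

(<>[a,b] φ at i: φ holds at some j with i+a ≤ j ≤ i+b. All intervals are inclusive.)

Evaluate at each i in [0,6]:
  i=0: ✗ (none in [0,2])
  i=1: ✗ (none in [1,3])
  i=2: ✓ (witness j=4)
  i=3: ✓ (witness j=4)
  i=4: ✓ (witness j=4)
  i=5: ✓ (witness j=6)
  i=6: ✓ (witness j=6)

2, 3, 4, 5, 6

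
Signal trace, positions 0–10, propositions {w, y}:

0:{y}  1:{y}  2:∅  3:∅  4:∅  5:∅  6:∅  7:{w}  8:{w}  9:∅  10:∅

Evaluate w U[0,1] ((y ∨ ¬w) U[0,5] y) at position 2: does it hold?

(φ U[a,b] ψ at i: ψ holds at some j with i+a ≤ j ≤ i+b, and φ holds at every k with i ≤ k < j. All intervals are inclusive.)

Does not hold

Need some j in [2,3] with ((y ∨ ¬w) U[0,5] y), and w at every k in [2,j-1].
  j=2: ((y ∨ ¬w) U[0,5] y) — fails.
  j=3: ((y ∨ ¬w) U[0,5] y) — fails.
No j in the window works → until fails.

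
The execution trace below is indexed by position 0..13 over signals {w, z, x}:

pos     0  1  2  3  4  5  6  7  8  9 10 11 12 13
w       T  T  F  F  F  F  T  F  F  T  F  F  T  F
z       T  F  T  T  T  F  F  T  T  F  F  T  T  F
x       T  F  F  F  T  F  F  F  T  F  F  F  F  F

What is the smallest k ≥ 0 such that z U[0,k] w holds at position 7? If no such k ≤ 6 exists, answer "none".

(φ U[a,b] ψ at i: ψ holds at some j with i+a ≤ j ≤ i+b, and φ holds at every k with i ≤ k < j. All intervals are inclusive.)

2

Need earliest j ≥ 7 with w, and z at every k in [7,j-1].
  j=7: rhs fails.
  j=8: rhs fails.
  j=9: rhs holds; lhs holds on [7,8]. k = 2.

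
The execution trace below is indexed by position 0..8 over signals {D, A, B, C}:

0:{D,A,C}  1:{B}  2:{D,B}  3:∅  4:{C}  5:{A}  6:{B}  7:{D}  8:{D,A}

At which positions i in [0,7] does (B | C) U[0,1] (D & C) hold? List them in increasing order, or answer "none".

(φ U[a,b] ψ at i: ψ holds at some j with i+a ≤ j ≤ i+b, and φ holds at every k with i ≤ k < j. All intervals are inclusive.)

Evaluate at each i in [0,7]:
  i=0: ✓ (rhs at j=0)
  i=1: ✗ (no rhs in [1,2])
  i=2: ✗ (no rhs in [2,3])
  i=3: ✗ (no rhs in [3,4])
  i=4: ✗ (no rhs in [4,5])
  i=5: ✗ (no rhs in [5,6])
  i=6: ✗ (no rhs in [6,7])
  i=7: ✗ (no rhs in [7,8])

0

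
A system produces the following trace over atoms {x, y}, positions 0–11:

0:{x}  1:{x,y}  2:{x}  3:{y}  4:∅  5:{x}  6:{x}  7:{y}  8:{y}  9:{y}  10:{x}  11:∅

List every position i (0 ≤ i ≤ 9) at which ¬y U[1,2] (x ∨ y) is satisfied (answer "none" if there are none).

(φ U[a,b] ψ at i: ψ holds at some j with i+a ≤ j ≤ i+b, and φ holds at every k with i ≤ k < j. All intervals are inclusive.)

Evaluate at each i in [0,9]:
  i=0: ✓ (rhs at j=1; lhs holds on [0,0])
  i=1: ✗ (lhs fails at k=1 before rhs at j=2)
  i=2: ✓ (rhs at j=3; lhs holds on [2,2])
  i=3: ✗ (lhs fails at k=3 before rhs at j=5)
  i=4: ✓ (rhs at j=5; lhs holds on [4,4])
  i=5: ✓ (rhs at j=6; lhs holds on [5,5])
  i=6: ✓ (rhs at j=7; lhs holds on [6,6])
  i=7: ✗ (lhs fails at k=7 before rhs at j=8)
  i=8: ✗ (lhs fails at k=8 before rhs at j=9)
  i=9: ✗ (lhs fails at k=9 before rhs at j=10)

0, 2, 4, 5, 6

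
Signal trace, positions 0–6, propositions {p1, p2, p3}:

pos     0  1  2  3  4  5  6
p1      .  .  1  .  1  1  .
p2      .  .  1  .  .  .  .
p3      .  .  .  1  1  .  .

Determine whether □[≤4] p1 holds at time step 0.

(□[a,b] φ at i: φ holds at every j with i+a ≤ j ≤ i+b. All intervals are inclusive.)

Check p1 at every j in [0,4]:
  j=0: false
  j=1: false
  j=2: true
  j=3: false
  j=4: true
Fails at j=0 → formula fails.

False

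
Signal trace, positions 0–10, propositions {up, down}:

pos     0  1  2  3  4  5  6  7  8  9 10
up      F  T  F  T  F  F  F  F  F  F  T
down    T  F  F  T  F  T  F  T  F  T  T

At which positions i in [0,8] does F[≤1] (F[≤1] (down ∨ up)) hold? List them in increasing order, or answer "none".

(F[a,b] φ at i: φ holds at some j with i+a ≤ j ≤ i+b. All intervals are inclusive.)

0, 1, 2, 3, 4, 5, 6, 7, 8

Evaluate at each i in [0,8]:
  i=0: ✓ (witness j=0)
  i=1: ✓ (witness j=1)
  i=2: ✓ (witness j=2)
  i=3: ✓ (witness j=3)
  i=4: ✓ (witness j=4)
  i=5: ✓ (witness j=5)
  i=6: ✓ (witness j=6)
  i=7: ✓ (witness j=7)
  i=8: ✓ (witness j=8)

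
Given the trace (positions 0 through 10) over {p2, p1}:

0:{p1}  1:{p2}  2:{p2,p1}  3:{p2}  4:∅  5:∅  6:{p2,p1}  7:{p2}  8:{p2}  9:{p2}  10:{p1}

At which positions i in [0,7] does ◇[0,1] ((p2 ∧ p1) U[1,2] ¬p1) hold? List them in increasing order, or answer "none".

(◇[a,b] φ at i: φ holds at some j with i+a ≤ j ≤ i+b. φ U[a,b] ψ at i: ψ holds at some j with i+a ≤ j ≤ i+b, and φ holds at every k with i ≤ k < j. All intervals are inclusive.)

Evaluate at each i in [0,7]:
  i=0: ✗ (none in [0,1])
  i=1: ✓ (witness j=2)
  i=2: ✓ (witness j=2)
  i=3: ✗ (none in [3,4])
  i=4: ✗ (none in [4,5])
  i=5: ✓ (witness j=6)
  i=6: ✓ (witness j=6)
  i=7: ✗ (none in [7,8])

1, 2, 5, 6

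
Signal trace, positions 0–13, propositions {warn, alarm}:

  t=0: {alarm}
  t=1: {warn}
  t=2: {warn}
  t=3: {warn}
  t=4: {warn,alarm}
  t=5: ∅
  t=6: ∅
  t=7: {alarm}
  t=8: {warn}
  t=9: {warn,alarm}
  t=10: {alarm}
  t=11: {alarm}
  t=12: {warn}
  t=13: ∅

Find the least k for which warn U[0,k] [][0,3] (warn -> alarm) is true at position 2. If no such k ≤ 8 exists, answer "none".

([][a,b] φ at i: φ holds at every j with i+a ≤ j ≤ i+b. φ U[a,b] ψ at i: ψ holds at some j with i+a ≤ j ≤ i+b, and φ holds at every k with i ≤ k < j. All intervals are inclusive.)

Need earliest j ≥ 2 with [][0,3] (warn -> alarm), and warn at every k in [2,j-1].
  j=2: rhs fails.
  j=3: rhs fails.
  j=4: rhs holds; lhs holds on [2,3]. k = 2.

2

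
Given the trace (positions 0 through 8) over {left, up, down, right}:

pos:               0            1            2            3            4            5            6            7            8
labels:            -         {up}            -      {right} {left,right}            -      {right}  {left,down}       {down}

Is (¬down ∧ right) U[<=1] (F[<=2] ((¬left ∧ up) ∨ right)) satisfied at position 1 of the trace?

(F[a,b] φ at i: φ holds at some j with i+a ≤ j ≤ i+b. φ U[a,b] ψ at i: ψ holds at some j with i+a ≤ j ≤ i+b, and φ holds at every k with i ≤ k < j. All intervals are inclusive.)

Yes

Need some j in [1,2] with F[<=2] ((¬left ∧ up) ∨ right), and (¬down ∧ right) at every k in [1,j-1].
  j=1: F[<=2] ((¬left ∧ up) ∨ right) holds; no prefix to check → satisfied.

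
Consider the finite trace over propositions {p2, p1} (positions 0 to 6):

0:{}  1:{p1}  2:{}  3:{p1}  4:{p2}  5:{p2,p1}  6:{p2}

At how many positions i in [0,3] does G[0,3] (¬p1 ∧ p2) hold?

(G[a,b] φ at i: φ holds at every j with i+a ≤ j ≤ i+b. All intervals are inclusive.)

0

Evaluate at each i in [0,3]:
  i=0: ✗ (fails at j=0)
  i=1: ✗ (fails at j=1)
  i=2: ✗ (fails at j=2)
  i=3: ✗ (fails at j=3)
Positions where it holds: {} → 0.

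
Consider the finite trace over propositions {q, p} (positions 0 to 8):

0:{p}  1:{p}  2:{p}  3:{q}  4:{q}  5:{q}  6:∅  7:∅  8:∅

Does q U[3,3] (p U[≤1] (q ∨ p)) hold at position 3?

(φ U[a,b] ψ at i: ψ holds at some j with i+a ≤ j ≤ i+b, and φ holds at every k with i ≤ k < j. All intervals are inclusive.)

Need some j in [6,6] with (p U[≤1] (q ∨ p)), and q at every k in [3,j-1].
  j=6: (p U[≤1] (q ∨ p)) — fails.
No j in the window works → until fails.

False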